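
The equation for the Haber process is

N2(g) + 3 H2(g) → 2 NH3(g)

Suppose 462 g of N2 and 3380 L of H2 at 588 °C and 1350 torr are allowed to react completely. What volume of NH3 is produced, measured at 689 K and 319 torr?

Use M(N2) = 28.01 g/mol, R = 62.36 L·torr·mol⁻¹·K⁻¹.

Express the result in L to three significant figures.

4440 L

n(N2) = 462 / 28.01 = 16.49 mol
n(H2) = PV/RT = (1350 × 3380) / (62.36 × 861.15) = 84.97 mol
For 16.49 mol N2, stoichiometry requires (3/1) × 16.49 = 49.47 mol H2; 84.97 mol is available, so N2 is limiting.
n(NH3) = (2/1) × 16.49 = 32.98 mol
V(NH3) = nRT/P = 32.98 × 62.36 × 689 / 319 = 4442 L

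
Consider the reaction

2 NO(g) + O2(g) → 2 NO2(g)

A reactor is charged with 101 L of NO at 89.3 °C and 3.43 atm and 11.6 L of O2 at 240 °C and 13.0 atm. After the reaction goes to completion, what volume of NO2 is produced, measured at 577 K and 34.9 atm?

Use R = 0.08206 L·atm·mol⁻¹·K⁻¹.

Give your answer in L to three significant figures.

n(NO) = PV/RT = (3.43 × 101) / (0.08206 × 362.45) = 11.65 mol
n(O2) = PV/RT = (13.0 × 11.6) / (0.08206 × 513.15) = 3.581 mol
For 11.65 mol NO, stoichiometry requires (1/2) × 11.65 = 5.825 mol O2; 3.581 mol is available, so O2 is limiting.
n(NO2) = (2/1) × 3.581 = 7.162 mol
V(NO2) = nRT/P = 7.162 × 0.08206 × 577 / 34.9 = 9.717 L

9.72 L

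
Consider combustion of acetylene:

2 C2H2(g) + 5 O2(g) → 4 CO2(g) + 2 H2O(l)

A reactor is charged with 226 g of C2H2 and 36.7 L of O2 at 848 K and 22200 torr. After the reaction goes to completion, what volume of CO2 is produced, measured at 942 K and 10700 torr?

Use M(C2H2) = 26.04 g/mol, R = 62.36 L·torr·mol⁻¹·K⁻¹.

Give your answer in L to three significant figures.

n(C2H2) = 226 / 26.04 = 8.679 mol
n(O2) = PV/RT = (22200 × 36.7) / (62.36 × 848) = 15.41 mol
For 8.679 mol C2H2, stoichiometry requires (5/2) × 8.679 = 21.70 mol O2; 15.41 mol is available, so O2 is limiting.
n(CO2) = (4/5) × 15.41 = 12.33 mol
V(CO2) = nRT/P = 12.33 × 62.36 × 942 / 10700 = 67.69 L

67.7 L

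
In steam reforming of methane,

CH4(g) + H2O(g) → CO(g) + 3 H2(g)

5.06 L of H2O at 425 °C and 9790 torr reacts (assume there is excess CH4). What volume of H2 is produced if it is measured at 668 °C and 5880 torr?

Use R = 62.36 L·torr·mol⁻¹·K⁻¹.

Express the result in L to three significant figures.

n(H2O) = PV/RT = (9790 × 5.06) / (62.36 × 698.15) = 1.138 mol
n(H2) = (3/1) × 1.138 = 3.414 mol
V = nRT/P = 3.414 × 62.36 × 941.15 / 5880 = 34.08 L

34.1 L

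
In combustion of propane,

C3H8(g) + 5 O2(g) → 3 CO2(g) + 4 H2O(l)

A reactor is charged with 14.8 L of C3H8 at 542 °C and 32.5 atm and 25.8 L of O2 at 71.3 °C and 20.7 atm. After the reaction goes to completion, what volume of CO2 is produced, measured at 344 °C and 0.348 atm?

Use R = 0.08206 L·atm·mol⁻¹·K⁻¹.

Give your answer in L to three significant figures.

1650 L

n(C3H8) = PV/RT = (32.5 × 14.8) / (0.08206 × 815.15) = 7.191 mol
n(O2) = PV/RT = (20.7 × 25.8) / (0.08206 × 344.45) = 18.89 mol
For 7.191 mol C3H8, stoichiometry requires (5/1) × 7.191 = 35.95 mol O2; 18.89 mol is available, so O2 is limiting.
n(CO2) = (3/5) × 18.89 = 11.33 mol
V(CO2) = nRT/P = 11.33 × 0.08206 × 617.15 / 0.348 = 1649 L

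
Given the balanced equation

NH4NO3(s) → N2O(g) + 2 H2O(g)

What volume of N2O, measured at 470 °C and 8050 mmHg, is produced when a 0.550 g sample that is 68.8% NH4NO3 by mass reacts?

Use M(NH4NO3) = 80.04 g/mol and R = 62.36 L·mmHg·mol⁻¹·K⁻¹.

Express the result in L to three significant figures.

0.0272 L

mass of NH4NO3 = 0.550 × 68.8/100 = 0.3784 g
n(NH4NO3) = 0.3784 / 80.04 = 0.004728 mol
n(N2O) = (1/1) × 0.004728 = 0.004728 mol
V = nRT/P = 0.004728 × 62.36 × 743.15 / 8050 = 0.02722 L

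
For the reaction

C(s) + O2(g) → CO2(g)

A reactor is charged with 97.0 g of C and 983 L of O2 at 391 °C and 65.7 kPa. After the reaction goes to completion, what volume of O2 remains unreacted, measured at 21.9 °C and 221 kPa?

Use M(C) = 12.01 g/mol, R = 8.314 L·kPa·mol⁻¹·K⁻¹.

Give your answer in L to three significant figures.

n(C) = 97.0 / 12.01 = 8.077 mol
n(O2) = PV/RT = (65.7 × 983) / (8.314 × 664.15) = 11.70 mol
For 8.077 mol C, stoichiometry requires (1/1) × 8.077 = 8.077 mol O2; 11.70 mol is available, so C is limiting.
n(O2) consumed = (1/1) × 8.077 = 8.077 mol; remaining = 11.70 − 8.077 = 3.623 mol
V(O2) = nRT/P = 3.623 × 8.314 × 295.05 / 221 = 40.21 L

40.2 L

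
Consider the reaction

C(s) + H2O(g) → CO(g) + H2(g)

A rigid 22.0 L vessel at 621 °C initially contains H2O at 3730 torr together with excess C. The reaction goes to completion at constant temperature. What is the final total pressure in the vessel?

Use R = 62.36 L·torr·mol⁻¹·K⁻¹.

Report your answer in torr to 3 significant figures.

7460 torr

Since T and V are fixed, P_final/P_initial = n_final/n_initial = 2/1.
P_final = (2/1) × 3730 = 7460 torr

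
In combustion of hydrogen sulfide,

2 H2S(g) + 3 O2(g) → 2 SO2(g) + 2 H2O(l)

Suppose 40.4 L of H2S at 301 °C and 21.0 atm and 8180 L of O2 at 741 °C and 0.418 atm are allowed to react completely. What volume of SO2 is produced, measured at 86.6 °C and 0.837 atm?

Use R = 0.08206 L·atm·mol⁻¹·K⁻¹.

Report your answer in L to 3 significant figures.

635 L

n(H2S) = PV/RT = (21.0 × 40.4) / (0.08206 × 574.15) = 18.01 mol
n(O2) = PV/RT = (0.418 × 8180) / (0.08206 × 1014.15) = 41.09 mol
For 18.01 mol H2S, stoichiometry requires (3/2) × 18.01 = 27.02 mol O2; 41.09 mol is available, so H2S is limiting.
n(SO2) = (2/2) × 18.01 = 18.01 mol
V(SO2) = nRT/P = 18.01 × 0.08206 × 359.75 / 0.837 = 635.2 L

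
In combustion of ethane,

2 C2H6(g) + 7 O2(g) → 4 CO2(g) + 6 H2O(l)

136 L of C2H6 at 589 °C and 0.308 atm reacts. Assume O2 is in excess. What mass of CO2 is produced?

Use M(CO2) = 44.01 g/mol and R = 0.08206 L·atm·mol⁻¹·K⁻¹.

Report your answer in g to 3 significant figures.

52.1 g

n(C2H6) = PV/RT = (0.308 × 136) / (0.08206 × 862.15) = 0.5921 mol
n(CO2) = (4/2) × 0.5921 = 1.184 mol
m(CO2) = 1.184 × 44.01 = 52.11 g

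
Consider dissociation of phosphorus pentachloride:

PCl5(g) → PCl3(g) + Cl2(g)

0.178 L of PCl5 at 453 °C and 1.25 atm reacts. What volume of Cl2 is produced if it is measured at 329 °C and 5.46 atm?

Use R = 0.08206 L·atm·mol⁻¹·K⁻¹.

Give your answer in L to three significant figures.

n(PCl5) = PV/RT = (1.25 × 0.178) / (0.08206 × 726.15) = 0.003734 mol
n(Cl2) = (1/1) × 0.003734 = 0.003734 mol
V = nRT/P = 0.003734 × 0.08206 × 602.15 / 5.46 = 0.03379 L

0.0338 L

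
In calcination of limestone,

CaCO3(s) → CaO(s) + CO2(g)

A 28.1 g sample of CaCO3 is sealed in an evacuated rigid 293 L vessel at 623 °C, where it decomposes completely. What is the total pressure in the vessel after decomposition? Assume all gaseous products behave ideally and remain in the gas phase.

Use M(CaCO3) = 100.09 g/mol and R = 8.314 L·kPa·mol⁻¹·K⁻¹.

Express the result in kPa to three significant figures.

n(CaCO3) = 28.1 / 100.09 = 0.2807 mol
n(gas produced) = (1/1) × 0.2807 = 0.2807 mol
P = nRT/V = 0.2807 × 8.314 × 896.15 / 293 = 7.138 kPa

7.14 kPa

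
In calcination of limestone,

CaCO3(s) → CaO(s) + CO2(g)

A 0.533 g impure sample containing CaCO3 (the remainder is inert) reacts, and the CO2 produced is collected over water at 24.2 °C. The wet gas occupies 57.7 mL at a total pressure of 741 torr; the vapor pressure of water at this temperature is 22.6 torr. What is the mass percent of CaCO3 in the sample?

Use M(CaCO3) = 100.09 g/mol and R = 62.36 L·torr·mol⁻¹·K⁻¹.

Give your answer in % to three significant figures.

42.0 %

P(CO2) = 741 − 22.6 = 718.4 torr
n(CO2) = PV/RT = (718.4 × 0.05770) / (62.36 × 297.35) = 0.002235 mol
n(CaCO3) = (1/1) × 0.002235 = 0.002235 mol
m(CaCO3) = 0.002235 × 100.09 = 0.2237 g
%CaCO3 = 0.2237 / 0.533 × 100 = 41.97%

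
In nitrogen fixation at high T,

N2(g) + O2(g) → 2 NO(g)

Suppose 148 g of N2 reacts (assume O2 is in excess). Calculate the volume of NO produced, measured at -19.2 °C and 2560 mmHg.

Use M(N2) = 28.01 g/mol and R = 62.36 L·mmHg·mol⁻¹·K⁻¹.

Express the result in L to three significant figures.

n(N2) = 148.0 / 28.01 = 5.284 mol
n(NO) = (2/1) × 5.284 = 10.57 mol
V = nRT/P = 10.57 × 62.36 × 253.95 / 2560 = 65.39 L

65.4 L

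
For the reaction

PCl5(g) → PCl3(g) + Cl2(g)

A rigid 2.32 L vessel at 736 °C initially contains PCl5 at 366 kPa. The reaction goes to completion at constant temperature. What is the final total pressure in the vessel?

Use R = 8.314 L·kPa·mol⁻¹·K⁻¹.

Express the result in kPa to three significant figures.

732 kPa

At constant T and V, P ∝ n(gas): 1 mol gas → 2 mol gas.
P_final = (2/1) × 366 = 732.0 kPa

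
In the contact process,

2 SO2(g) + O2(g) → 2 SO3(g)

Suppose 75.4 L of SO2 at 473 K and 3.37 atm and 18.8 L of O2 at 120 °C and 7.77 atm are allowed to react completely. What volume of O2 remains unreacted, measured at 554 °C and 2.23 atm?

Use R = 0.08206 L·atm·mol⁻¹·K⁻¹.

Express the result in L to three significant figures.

n(SO2) = PV/RT = (3.37 × 75.4) / (0.08206 × 473) = 6.546 mol
n(O2) = PV/RT = (7.77 × 18.8) / (0.08206 × 393.15) = 4.528 mol
For 6.546 mol SO2, stoichiometry requires (1/2) × 6.546 = 3.273 mol O2; 4.528 mol is available, so SO2 is limiting.
n(O2) consumed = (1/2) × 6.546 = 3.273 mol; remaining = 4.528 − 3.273 = 1.255 mol
V(O2) = nRT/P = 1.255 × 0.08206 × 827.15 / 2.23 = 38.20 L

38.2 L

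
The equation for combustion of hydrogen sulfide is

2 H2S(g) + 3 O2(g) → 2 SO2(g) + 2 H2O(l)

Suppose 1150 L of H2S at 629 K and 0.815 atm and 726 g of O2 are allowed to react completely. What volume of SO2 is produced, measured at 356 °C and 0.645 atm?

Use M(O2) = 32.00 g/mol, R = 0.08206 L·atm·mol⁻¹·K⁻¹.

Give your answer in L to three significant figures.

1210 L

n(H2S) = PV/RT = (0.815 × 1150) / (0.08206 × 629) = 18.16 mol
n(O2) = 726 / 32.00 = 22.69 mol
For 18.16 mol H2S, stoichiometry requires (3/2) × 18.16 = 27.24 mol O2; 22.69 mol is available, so O2 is limiting.
n(SO2) = (2/3) × 22.69 = 15.13 mol
V(SO2) = nRT/P = 15.13 × 0.08206 × 629.15 / 0.645 = 1211 L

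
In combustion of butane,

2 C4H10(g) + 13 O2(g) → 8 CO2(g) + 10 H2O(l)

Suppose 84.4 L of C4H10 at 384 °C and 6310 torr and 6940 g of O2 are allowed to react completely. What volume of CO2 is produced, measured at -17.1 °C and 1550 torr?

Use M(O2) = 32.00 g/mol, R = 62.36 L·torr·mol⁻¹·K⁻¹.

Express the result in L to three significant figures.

536 L

n(C4H10) = PV/RT = (6310 × 84.4) / (62.36 × 657.15) = 13.00 mol
n(O2) = 6940 / 32.00 = 216.9 mol
For 13.00 mol C4H10, stoichiometry requires (13/2) × 13.00 = 84.50 mol O2; 216.9 mol is available, so C4H10 is limiting.
n(CO2) = (8/2) × 13.00 = 52.00 mol
V(CO2) = nRT/P = 52.00 × 62.36 × 256.05 / 1550 = 535.7 L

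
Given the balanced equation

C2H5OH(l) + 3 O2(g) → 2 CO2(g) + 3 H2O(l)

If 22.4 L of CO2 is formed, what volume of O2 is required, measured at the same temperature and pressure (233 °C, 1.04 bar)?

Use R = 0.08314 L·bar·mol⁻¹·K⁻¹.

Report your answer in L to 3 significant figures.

At constant T and P, gas volumes are in the mole ratio: V(O2) = (3/2) × 22.4 = 33.60 L

33.6 L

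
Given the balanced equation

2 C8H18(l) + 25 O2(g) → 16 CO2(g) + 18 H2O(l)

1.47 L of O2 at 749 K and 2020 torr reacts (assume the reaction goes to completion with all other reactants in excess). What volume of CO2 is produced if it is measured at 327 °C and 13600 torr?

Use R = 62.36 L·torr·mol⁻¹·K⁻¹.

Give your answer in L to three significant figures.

0.112 L

n(O2) = PV/RT = (2020 × 1.47) / (62.36 × 749) = 0.06357 mol
n(CO2) = (16/25) × 0.06357 = 0.04068 mol
V = nRT/P = 0.04068 × 62.36 × 600.15 / 13600 = 0.1119 L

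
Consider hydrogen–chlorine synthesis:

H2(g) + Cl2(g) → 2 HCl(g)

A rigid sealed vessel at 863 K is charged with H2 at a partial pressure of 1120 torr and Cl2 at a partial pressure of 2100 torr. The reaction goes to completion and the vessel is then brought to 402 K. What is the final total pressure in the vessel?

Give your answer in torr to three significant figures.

At constant V, partial pressures at 863 K are proportional to moles, so apply stoichiometry directly to pressures.
P(Cl2) required for 1120 torr of H2 = (1/1) × 1120 = 1120 torr; available 2100 torr, so H2 is limiting.
P(Cl2) remaining = 2100 − (1/1) × 1120 = 980.0 torr
P(gaseous products) = (2)/1 × 1120 = 2240 torr
P_total at 863 K = 980.0 + 2240 = 3220 torr
Scaling to 402 K: P = 3220 × 402/863 = 1500 torr

1500 torr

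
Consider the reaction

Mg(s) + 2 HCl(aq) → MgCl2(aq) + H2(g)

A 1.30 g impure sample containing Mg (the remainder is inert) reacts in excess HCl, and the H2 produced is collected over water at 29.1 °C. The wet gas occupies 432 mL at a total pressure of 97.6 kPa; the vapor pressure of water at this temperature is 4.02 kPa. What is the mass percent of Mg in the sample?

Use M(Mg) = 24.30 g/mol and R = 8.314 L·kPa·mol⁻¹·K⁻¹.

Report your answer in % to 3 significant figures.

30.1 %

P(H2) = 97.6 − 4.02 = 93.58 kPa
n(H2) = PV/RT = (93.58 × 0.4320) / (8.314 × 302.25) = 0.01609 mol
n(Mg) = (1/1) × 0.01609 = 0.01609 mol
m(Mg) = 0.01609 × 24.30 = 0.3910 g
%Mg = 0.3910 / 1.30 × 100 = 30.08%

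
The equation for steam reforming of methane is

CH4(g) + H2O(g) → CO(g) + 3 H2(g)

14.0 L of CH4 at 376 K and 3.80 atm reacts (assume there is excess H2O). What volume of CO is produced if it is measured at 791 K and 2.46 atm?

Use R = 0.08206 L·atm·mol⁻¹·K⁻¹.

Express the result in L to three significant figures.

n(CH4) = PV/RT = (3.80 × 14.0) / (0.08206 × 376) = 1.724 mol
n(CO) = (1/1) × 1.724 = 1.724 mol
V = nRT/P = 1.724 × 0.08206 × 791 / 2.46 = 45.49 L

45.5 L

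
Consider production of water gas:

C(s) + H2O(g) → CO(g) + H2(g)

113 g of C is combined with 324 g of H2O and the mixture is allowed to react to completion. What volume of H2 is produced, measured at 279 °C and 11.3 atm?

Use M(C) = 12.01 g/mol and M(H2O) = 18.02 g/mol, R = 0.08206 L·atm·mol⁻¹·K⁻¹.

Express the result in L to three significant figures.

37.7 L

n(C) = 113 / 12.01 = 9.409 mol
n(H2O) = 324 / 18.02 = 17.98 mol
For 9.409 mol C, stoichiometry requires (1/1) × 9.409 = 9.409 mol H2O; 17.98 mol is available, so C is limiting.
n(H2) = (1/1) × 9.409 = 9.409 mol
V(H2) = nRT/P = 9.409 × 0.08206 × 552.15 / 11.3 = 37.73 L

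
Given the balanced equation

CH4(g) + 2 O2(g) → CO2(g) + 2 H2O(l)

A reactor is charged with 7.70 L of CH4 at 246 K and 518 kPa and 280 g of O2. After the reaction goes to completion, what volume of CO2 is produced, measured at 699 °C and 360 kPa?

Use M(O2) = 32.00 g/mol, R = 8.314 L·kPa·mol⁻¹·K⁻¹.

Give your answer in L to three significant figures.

43.8 L

n(CH4) = PV/RT = (518 × 7.70) / (8.314 × 246) = 1.950 mol
n(O2) = 280 / 32.00 = 8.750 mol
For 1.950 mol CH4, stoichiometry requires (2/1) × 1.950 = 3.900 mol O2; 8.750 mol is available, so CH4 is limiting.
n(CO2) = (1/1) × 1.950 = 1.950 mol
V(CO2) = nRT/P = 1.950 × 8.314 × 972.15 / 360 = 43.78 L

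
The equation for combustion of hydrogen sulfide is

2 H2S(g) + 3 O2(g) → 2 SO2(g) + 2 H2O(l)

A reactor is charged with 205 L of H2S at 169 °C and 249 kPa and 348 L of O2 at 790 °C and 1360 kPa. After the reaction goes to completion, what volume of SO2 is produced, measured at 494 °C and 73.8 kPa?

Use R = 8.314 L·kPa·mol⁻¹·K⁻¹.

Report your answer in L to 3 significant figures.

n(H2S) = PV/RT = (249 × 205) / (8.314 × 442.15) = 13.89 mol
n(O2) = PV/RT = (1360 × 348) / (8.314 × 1063.15) = 53.54 mol
For 13.89 mol H2S, stoichiometry requires (3/2) × 13.89 = 20.84 mol O2; 53.54 mol is available, so H2S is limiting.
n(SO2) = (2/2) × 13.89 = 13.89 mol
V(SO2) = nRT/P = 13.89 × 8.314 × 767.15 / 73.8 = 1200 L

1200 L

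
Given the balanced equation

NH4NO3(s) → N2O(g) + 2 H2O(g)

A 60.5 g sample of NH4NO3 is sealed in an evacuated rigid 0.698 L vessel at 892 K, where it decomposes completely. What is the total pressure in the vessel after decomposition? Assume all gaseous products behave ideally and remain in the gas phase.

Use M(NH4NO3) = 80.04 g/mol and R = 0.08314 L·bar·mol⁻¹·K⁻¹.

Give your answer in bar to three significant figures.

n(NH4NO3) = 60.5 / 80.04 = 0.7559 mol
n(gas produced) = (3/1) × 0.7559 = 2.268 mol
P = nRT/V = 2.268 × 0.08314 × 892 / 0.698 = 241.0 bar

241 bar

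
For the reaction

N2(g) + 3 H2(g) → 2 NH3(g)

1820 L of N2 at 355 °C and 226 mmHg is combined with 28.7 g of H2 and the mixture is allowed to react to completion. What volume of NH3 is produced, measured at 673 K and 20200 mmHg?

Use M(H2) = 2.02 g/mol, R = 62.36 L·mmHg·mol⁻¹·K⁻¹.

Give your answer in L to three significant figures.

n(N2) = PV/RT = (226 × 1820) / (62.36 × 628.15) = 10.50 mol
n(H2) = 28.7 / 2.02 = 14.21 mol
For 10.50 mol N2, stoichiometry requires (3/1) × 10.50 = 31.50 mol H2; 14.21 mol is available, so H2 is limiting.
n(NH3) = (2/3) × 14.21 = 9.473 mol
V(NH3) = nRT/P = 9.473 × 62.36 × 673 / 20200 = 19.68 L

19.7 L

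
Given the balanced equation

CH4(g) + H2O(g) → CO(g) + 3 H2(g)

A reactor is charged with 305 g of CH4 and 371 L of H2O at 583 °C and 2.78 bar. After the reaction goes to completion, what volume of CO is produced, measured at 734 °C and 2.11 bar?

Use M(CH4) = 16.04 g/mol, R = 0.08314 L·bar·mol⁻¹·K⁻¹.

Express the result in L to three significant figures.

575 L

n(CH4) = 305 / 16.04 = 19.01 mol
n(H2O) = PV/RT = (2.78 × 371) / (0.08314 × 856.15) = 14.49 mol
For 19.01 mol CH4, stoichiometry requires (1/1) × 19.01 = 19.01 mol H2O; 14.49 mol is available, so H2O is limiting.
n(CO) = (1/1) × 14.49 = 14.49 mol
V(CO) = nRT/P = 14.49 × 0.08314 × 1007.15 / 2.11 = 575.0 L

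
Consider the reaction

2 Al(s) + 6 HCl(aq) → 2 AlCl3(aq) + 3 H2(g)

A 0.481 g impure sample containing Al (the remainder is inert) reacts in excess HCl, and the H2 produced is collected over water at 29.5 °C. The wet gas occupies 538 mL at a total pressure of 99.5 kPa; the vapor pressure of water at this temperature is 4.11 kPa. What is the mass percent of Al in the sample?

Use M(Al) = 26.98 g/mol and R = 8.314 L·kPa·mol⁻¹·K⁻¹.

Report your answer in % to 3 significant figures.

76.3 %

P(H2) = 99.5 − 4.11 = 95.39 kPa
n(H2) = PV/RT = (95.39 × 0.5380) / (8.314 × 302.65) = 0.02040 mol
n(Al) = (2/3) × 0.02040 = 0.01360 mol
m(Al) = 0.01360 × 26.98 = 0.3669 g
%Al = 0.3669 / 0.481 × 100 = 76.28%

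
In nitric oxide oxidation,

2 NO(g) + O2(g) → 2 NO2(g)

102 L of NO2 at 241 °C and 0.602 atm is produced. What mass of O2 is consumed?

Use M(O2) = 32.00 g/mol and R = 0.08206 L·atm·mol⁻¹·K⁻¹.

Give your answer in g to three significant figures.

n(NO2) = PV/RT = (0.602 × 102) / (0.08206 × 514.15) = 1.455 mol
n(O2) = (1/2) × 1.455 = 0.7275 mol
m(O2) = 0.7275 × 32.00 = 23.28 g

23.3 g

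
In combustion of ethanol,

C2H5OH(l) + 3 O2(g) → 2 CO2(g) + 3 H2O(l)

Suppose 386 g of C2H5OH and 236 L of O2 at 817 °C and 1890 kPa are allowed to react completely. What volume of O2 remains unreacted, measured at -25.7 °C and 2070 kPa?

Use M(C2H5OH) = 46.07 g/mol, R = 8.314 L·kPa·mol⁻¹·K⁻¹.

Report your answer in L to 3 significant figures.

23.9 L

n(C2H5OH) = 386 / 46.07 = 8.379 mol
n(O2) = PV/RT = (1890 × 236) / (8.314 × 1090.15) = 49.21 mol
For 8.379 mol C2H5OH, stoichiometry requires (3/1) × 8.379 = 25.14 mol O2; 49.21 mol is available, so C2H5OH is limiting.
n(O2) consumed = (3/1) × 8.379 = 25.14 mol; remaining = 49.21 − 25.14 = 24.07 mol
V(O2) = nRT/P = 24.07 × 8.314 × 247.45 / 2070 = 23.92 L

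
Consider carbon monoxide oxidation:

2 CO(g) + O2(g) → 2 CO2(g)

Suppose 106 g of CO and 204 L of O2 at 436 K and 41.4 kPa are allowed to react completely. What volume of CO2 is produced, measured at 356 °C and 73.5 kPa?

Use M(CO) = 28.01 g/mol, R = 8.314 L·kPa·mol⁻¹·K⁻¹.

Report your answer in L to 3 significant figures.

269 L

n(CO) = 106 / 28.01 = 3.784 mol
n(O2) = PV/RT = (41.4 × 204) / (8.314 × 436) = 2.330 mol
For 3.784 mol CO, stoichiometry requires (1/2) × 3.784 = 1.892 mol O2; 2.330 mol is available, so CO is limiting.
n(CO2) = (2/2) × 3.784 = 3.784 mol
V(CO2) = nRT/P = 3.784 × 8.314 × 629.15 / 73.5 = 269.3 L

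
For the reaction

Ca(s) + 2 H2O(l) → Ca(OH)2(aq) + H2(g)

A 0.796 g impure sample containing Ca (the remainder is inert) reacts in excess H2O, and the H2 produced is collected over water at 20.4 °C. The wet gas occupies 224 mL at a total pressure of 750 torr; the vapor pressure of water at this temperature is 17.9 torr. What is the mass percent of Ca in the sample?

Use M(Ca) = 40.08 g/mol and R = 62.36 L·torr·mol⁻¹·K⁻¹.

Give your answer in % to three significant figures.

P(H2) = 750 − 17.9 = 732.1 torr
n(H2) = PV/RT = (732.1 × 0.2240) / (62.36 × 293.55) = 0.008958 mol
n(Ca) = (1/1) × 0.008958 = 0.008958 mol
m(Ca) = 0.008958 × 40.08 = 0.3590 g
%Ca = 0.3590 / 0.796 × 100 = 45.10%

45.1 %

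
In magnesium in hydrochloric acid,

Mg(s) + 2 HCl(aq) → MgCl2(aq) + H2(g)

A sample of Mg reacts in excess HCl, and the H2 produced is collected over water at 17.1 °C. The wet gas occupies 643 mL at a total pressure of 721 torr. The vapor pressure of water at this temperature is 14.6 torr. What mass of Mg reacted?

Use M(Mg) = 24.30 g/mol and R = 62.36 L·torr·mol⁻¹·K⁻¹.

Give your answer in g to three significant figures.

P(H2) = 721 − 14.6 = 706.4 torr
n(H2) = PV/RT = (706.4 × 0.6430) / (62.36 × 290.25) = 0.02509 mol
n(Mg) = (1/1) × 0.02509 = 0.02509 mol
m(Mg) = 0.02509 × 24.30 = 0.6097 g

0.610 g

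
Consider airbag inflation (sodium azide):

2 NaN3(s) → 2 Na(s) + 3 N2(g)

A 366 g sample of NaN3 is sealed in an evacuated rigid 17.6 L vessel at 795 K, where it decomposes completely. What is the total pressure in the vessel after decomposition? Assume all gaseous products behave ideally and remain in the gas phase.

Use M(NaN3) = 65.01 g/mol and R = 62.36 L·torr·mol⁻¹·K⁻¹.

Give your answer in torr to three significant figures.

23800 torr

n(NaN3) = 366 / 65.01 = 5.630 mol
n(gas produced) = (3/2) × 5.630 = 8.445 mol
P = nRT/V = 8.445 × 62.36 × 795 / 17.6 = 23790 torr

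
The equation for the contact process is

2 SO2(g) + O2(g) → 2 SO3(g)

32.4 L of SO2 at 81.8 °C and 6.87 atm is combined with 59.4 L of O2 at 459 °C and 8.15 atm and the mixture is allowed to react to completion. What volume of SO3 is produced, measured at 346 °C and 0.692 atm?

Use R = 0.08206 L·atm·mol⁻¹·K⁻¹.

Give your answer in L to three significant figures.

561 L

n(SO2) = PV/RT = (6.87 × 32.4) / (0.08206 × 354.95) = 7.642 mol
n(O2) = PV/RT = (8.15 × 59.4) / (0.08206 × 732.15) = 8.058 mol
For 7.642 mol SO2, stoichiometry requires (1/2) × 7.642 = 3.821 mol O2; 8.058 mol is available, so SO2 is limiting.
n(SO3) = (2/2) × 7.642 = 7.642 mol
V(SO3) = nRT/P = 7.642 × 0.08206 × 619.15 / 0.692 = 561.1 L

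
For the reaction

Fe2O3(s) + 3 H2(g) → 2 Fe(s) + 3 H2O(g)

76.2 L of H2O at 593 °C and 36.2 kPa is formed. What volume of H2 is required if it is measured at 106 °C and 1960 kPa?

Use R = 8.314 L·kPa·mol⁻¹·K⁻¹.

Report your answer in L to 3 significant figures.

n(H2O) = PV/RT = (36.2 × 76.2) / (8.314 × 866.15) = 0.3831 mol
n(H2) = (3/3) × 0.3831 = 0.3831 mol
V = nRT/P = 0.3831 × 8.314 × 379.15 / 1960 = 0.6161 L

0.616 L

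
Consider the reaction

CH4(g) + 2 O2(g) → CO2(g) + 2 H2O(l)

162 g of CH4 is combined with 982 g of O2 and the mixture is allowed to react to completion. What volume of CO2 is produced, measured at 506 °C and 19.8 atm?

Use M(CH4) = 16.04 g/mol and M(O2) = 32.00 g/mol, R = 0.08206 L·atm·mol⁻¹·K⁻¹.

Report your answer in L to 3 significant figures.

n(CH4) = 162 / 16.04 = 10.10 mol
n(O2) = 982 / 32.00 = 30.69 mol
For 10.10 mol CH4, stoichiometry requires (2/1) × 10.10 = 20.20 mol O2; 30.69 mol is available, so CH4 is limiting.
n(CO2) = (1/1) × 10.10 = 10.10 mol
V(CO2) = nRT/P = 10.10 × 0.08206 × 779.15 / 19.8 = 32.61 L

32.6 L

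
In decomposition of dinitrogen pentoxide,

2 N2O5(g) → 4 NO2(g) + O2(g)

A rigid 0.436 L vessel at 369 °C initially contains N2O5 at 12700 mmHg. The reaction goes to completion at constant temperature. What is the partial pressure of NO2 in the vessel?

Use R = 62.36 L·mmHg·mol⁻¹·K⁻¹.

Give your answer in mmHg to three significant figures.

25400 mmHg

n(N2O5)₀ = PV/RT = (12700 × 0.436) / (62.36 × 642.15) = 0.1383 mol
n(NO2) = (4/2) × 0.1383 = 0.2766 mol
P(NO2) = nRT/V = 0.2766 × 62.36 × 642.15 / 0.436 = 25400 mmHg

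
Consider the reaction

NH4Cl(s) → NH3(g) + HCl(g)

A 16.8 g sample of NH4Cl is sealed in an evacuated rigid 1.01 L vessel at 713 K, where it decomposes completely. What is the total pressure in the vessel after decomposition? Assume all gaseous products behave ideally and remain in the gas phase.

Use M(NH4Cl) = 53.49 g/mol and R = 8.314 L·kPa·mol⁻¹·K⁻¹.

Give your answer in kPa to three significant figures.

n(NH4Cl) = 16.8 / 53.49 = 0.3141 mol
n(gas produced) = (2/1) × 0.3141 = 0.6282 mol
P = nRT/V = 0.6282 × 8.314 × 713 / 1.01 = 3687 kPa

3690 kPa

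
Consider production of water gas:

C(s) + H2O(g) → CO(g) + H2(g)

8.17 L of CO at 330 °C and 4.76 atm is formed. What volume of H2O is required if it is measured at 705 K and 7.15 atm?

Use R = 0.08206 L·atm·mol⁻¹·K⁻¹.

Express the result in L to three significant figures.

n(CO) = PV/RT = (4.76 × 8.17) / (0.08206 × 603.15) = 0.7857 mol
n(H2O) = (1/1) × 0.7857 = 0.7857 mol
V = nRT/P = 0.7857 × 0.08206 × 705 / 7.15 = 6.357 L

6.36 L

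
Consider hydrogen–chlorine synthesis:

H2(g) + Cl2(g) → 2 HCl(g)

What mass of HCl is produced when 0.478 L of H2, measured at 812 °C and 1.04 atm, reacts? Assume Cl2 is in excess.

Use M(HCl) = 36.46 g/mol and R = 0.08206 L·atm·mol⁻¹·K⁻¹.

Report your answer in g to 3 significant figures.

0.407 g

n(H2) = PV/RT = (1.04 × 0.478) / (0.08206 × 1085.15) = 0.005583 mol
n(HCl) = (2/1) × 0.005583 = 0.01117 mol
m(HCl) = 0.01117 × 36.46 = 0.4073 g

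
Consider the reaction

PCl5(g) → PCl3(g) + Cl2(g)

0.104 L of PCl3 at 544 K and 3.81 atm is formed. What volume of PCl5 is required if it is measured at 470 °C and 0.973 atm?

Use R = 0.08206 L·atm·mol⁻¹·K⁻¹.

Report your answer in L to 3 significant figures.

0.556 L

n(PCl3) = PV/RT = (3.81 × 0.104) / (0.08206 × 544) = 0.008876 mol
n(PCl5) = (1/1) × 0.008876 = 0.008876 mol
V = nRT/P = 0.008876 × 0.08206 × 743.15 / 0.973 = 0.5563 L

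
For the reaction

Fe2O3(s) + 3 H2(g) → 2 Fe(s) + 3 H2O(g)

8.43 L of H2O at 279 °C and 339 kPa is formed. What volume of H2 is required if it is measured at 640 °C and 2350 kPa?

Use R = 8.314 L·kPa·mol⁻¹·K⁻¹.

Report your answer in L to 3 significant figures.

2.01 L

n(H2O) = PV/RT = (339 × 8.43) / (8.314 × 552.15) = 0.6225 mol
n(H2) = (3/3) × 0.6225 = 0.6225 mol
V = nRT/P = 0.6225 × 8.314 × 913.15 / 2350 = 2.011 L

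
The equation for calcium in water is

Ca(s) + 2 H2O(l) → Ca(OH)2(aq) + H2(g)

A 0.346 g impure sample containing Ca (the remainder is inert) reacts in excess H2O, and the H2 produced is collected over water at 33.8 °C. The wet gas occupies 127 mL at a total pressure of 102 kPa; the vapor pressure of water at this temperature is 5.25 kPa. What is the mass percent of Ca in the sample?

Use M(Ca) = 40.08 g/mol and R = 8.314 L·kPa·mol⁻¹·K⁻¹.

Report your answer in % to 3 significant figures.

55.8 %

P(H2) = 102 − 5.25 = 96.75 kPa
n(H2) = PV/RT = (96.75 × 0.1270) / (8.314 × 306.95) = 0.004815 mol
n(Ca) = (1/1) × 0.004815 = 0.004815 mol
m(Ca) = 0.004815 × 40.08 = 0.1930 g
%Ca = 0.1930 / 0.346 × 100 = 55.78%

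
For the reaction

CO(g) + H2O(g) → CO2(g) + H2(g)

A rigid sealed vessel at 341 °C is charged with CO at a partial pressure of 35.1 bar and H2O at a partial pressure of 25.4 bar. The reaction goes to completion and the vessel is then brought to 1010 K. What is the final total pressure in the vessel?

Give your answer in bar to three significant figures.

With V and T fixed, P_i ∝ n_i, so the mole ratios apply directly to partial pressures at 341 °C.
P(H2O) required for 35.1 bar of CO = (1/1) × 35.1 = 35.10 bar; available 25.4 bar, so H2O is limiting.
P(CO) remaining = 35.1 − (1/1) × 25.4 = 9.700 bar
P(gaseous products) = (1+1)/1 × 25.4 = 50.80 bar
P_total at 341 °C = 9.700 + 50.80 = 60.50 bar
Scaling to 1010 K: P = 60.50 × 1010/614.15 = 99.50 bar

99.5 bar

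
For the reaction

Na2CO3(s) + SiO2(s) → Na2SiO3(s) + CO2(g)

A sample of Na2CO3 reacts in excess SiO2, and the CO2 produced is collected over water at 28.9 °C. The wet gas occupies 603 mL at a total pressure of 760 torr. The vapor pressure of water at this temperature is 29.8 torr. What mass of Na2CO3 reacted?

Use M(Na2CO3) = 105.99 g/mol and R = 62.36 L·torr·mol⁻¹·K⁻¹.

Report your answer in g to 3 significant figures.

2.48 g

P(CO2) = 760 − 29.8 = 730.2 torr
n(CO2) = PV/RT = (730.2 × 0.6030) / (62.36 × 302.05) = 0.02338 mol
n(Na2CO3) = (1/1) × 0.02338 = 0.02338 mol
m(Na2CO3) = 0.02338 × 105.99 = 2.478 g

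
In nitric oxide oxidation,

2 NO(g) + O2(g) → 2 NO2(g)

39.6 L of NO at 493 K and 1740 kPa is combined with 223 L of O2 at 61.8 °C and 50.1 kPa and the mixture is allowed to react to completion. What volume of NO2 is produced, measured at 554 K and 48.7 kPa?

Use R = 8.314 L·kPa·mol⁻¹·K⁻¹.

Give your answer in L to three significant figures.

759 L

n(NO) = PV/RT = (1740 × 39.6) / (8.314 × 493) = 16.81 mol
n(O2) = PV/RT = (50.1 × 223) / (8.314 × 334.95) = 4.012 mol
For 16.81 mol NO, stoichiometry requires (1/2) × 16.81 = 8.405 mol O2; 4.012 mol is available, so O2 is limiting.
n(NO2) = (2/1) × 4.012 = 8.024 mol
V(NO2) = nRT/P = 8.024 × 8.314 × 554 / 48.7 = 758.9 L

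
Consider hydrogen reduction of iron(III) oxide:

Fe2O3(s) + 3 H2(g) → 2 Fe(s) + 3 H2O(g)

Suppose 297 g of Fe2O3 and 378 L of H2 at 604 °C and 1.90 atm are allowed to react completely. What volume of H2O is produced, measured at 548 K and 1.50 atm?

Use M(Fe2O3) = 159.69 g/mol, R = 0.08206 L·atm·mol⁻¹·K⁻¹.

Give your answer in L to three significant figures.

n(Fe2O3) = 297 / 159.69 = 1.860 mol
n(H2) = PV/RT = (1.90 × 378) / (0.08206 × 877.15) = 9.978 mol
For 1.860 mol Fe2O3, stoichiometry requires (3/1) × 1.860 = 5.580 mol H2; 9.978 mol is available, so Fe2O3 is limiting.
n(H2O) = (3/1) × 1.860 = 5.580 mol
V(H2O) = nRT/P = 5.580 × 0.08206 × 548 / 1.50 = 167.3 L

167 L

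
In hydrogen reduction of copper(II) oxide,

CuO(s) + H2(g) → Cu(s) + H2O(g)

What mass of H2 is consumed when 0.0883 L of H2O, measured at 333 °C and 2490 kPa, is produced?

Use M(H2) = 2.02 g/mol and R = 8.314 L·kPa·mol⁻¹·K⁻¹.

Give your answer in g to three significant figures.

0.0881 g

n(H2O) = PV/RT = (2490 × 0.0883) / (8.314 × 606.15) = 0.04363 mol
n(H2) = (1/1) × 0.04363 = 0.04363 mol
m(H2) = 0.04363 × 2.02 = 0.08813 g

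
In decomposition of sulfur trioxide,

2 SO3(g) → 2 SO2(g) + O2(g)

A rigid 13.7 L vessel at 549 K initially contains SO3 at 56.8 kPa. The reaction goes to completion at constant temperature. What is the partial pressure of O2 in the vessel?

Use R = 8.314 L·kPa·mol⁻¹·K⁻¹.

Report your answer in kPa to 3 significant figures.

28.4 kPa

n(SO3)₀ = PV/RT = (56.8 × 13.7) / (8.314 × 549) = 0.1705 mol
n(O2) = (1/2) × 0.1705 = 0.08525 mol
P(O2) = nRT/V = 0.08525 × 8.314 × 549 / 13.7 = 28.40 kPa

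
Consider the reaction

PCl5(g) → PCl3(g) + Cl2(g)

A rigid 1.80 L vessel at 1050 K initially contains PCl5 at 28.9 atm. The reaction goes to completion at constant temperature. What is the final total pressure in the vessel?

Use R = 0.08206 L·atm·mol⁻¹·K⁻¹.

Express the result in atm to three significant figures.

Since T and V are fixed, P_final/P_initial = n_final/n_initial = 2/1.
P_final = (2/1) × 28.9 = 57.80 atm

57.8 atm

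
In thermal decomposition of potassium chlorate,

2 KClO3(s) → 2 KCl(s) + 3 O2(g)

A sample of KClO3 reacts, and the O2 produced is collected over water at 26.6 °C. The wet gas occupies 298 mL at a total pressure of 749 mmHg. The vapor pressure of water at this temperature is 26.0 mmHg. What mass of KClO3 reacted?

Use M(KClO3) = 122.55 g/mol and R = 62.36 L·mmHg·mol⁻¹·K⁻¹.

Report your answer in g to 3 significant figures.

0.942 g

P(O2) = 749 − 26.0 = 723.0 mmHg
n(O2) = PV/RT = (723.0 × 0.2980) / (62.36 × 299.75) = 0.01153 mol
n(KClO3) = (2/3) × 0.01153 = 0.007687 mol
m(KClO3) = 0.007687 × 122.55 = 0.9420 g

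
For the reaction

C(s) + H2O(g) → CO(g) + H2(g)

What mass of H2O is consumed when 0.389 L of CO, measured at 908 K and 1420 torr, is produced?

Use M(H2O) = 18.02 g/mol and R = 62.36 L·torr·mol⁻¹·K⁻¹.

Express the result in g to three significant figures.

0.176 g

n(CO) = PV/RT = (1420 × 0.389) / (62.36 × 908) = 0.009755 mol
n(H2O) = (1/1) × 0.009755 = 0.009755 mol
m(H2O) = 0.009755 × 18.02 = 0.1758 g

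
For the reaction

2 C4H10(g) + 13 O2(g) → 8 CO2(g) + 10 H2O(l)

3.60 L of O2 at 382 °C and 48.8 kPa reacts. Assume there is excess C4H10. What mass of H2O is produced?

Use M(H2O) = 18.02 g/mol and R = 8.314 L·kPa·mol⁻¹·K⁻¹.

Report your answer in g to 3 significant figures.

0.447 g

n(O2) = PV/RT = (48.8 × 3.60) / (8.314 × 655.15) = 0.03225 mol
n(H2O) = (10/13) × 0.03225 = 0.02481 mol
m(H2O) = 0.02481 × 18.02 = 0.4471 g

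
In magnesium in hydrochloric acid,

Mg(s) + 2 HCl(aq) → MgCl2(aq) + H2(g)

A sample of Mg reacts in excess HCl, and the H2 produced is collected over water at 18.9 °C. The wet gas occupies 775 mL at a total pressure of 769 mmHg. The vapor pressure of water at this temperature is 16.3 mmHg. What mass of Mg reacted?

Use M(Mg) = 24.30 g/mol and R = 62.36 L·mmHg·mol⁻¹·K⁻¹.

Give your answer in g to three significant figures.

0.778 g

P(H2) = 769 − 16.3 = 752.7 mmHg
n(H2) = PV/RT = (752.7 × 0.7750) / (62.36 × 292.05) = 0.03203 mol
n(Mg) = (1/1) × 0.03203 = 0.03203 mol
m(Mg) = 0.03203 × 24.30 = 0.7783 g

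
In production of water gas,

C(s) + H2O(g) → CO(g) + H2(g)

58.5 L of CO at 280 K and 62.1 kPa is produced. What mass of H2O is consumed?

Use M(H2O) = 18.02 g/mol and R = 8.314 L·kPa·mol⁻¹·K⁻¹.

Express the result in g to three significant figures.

n(CO) = PV/RT = (62.1 × 58.5) / (8.314 × 280) = 1.561 mol
n(H2O) = (1/1) × 1.561 = 1.561 mol
m(H2O) = 1.561 × 18.02 = 28.13 g

28.1 g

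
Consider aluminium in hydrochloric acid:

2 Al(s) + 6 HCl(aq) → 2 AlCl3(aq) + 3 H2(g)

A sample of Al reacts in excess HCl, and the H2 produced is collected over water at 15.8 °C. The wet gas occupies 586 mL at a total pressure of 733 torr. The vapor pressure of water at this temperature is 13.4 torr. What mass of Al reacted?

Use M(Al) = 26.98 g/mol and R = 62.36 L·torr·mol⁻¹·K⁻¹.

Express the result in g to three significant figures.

0.421 g

P(H2) = 733 − 13.4 = 719.6 torr
n(H2) = PV/RT = (719.6 × 0.5860) / (62.36 × 288.95) = 0.02340 mol
n(Al) = (2/3) × 0.02340 = 0.01560 mol
m(Al) = 0.01560 × 26.98 = 0.4209 g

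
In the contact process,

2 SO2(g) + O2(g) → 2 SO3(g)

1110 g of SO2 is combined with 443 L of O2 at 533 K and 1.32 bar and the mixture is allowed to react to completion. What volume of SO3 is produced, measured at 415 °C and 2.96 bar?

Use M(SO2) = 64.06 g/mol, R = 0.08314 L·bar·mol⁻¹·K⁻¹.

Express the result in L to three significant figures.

n(SO2) = 1110 / 64.06 = 17.33 mol
n(O2) = PV/RT = (1.32 × 443) / (0.08314 × 533) = 13.20 mol
For 17.33 mol SO2, stoichiometry requires (1/2) × 17.33 = 8.665 mol O2; 13.20 mol is available, so SO2 is limiting.
n(SO3) = (2/2) × 17.33 = 17.33 mol
V(SO3) = nRT/P = 17.33 × 0.08314 × 688.15 / 2.96 = 335.0 L

335 L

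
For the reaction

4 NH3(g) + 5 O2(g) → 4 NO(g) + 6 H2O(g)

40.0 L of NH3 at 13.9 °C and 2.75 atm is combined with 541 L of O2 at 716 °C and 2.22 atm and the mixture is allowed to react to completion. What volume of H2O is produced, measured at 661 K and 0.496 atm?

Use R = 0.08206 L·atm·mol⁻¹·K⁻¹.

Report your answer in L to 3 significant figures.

766 L

n(NH3) = PV/RT = (2.75 × 40.0) / (0.08206 × 287.05) = 4.670 mol
n(O2) = PV/RT = (2.22 × 541) / (0.08206 × 989.15) = 14.80 mol
For 4.670 mol NH3, stoichiometry requires (5/4) × 4.670 = 5.838 mol O2; 14.80 mol is available, so NH3 is limiting.
n(H2O) = (6/4) × 4.670 = 7.005 mol
V(H2O) = nRT/P = 7.005 × 0.08206 × 661 / 0.496 = 766.1 L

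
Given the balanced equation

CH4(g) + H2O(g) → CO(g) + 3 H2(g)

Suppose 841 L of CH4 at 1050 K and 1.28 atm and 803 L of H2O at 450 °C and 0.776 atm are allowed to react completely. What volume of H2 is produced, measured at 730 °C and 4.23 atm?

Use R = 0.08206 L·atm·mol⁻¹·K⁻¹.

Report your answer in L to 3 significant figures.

n(CH4) = PV/RT = (1.28 × 841) / (0.08206 × 1050) = 12.49 mol
n(H2O) = PV/RT = (0.776 × 803) / (0.08206 × 723.15) = 10.50 mol
For 12.49 mol CH4, stoichiometry requires (1/1) × 12.49 = 12.49 mol H2O; 10.50 mol is available, so H2O is limiting.
n(H2) = (3/1) × 10.50 = 31.50 mol
V(H2) = nRT/P = 31.50 × 0.08206 × 1003.15 / 4.23 = 613.0 L

613 L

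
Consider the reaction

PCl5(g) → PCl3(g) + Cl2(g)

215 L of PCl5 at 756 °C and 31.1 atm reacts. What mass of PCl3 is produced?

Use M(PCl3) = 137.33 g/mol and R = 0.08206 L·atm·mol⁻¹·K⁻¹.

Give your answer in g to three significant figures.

n(PCl5) = PV/RT = (31.1 × 215) / (0.08206 × 1029.15) = 79.18 mol
n(PCl3) = (1/1) × 79.18 = 79.18 mol
m(PCl3) = 79.18 × 137.33 = 10870 g

10900 g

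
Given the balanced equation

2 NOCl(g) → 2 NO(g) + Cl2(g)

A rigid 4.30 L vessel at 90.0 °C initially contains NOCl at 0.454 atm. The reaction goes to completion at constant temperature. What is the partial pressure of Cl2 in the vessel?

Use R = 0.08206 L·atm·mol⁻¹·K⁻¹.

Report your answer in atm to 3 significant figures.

0.227 atm

n(NOCl)₀ = PV/RT = (0.454 × 4.30) / (0.08206 × 363.15) = 0.06551 mol
n(Cl2) = (1/2) × 0.06551 = 0.03275 mol
P(Cl2) = nRT/V = 0.03275 × 0.08206 × 363.15 / 4.30 = 0.2270 atm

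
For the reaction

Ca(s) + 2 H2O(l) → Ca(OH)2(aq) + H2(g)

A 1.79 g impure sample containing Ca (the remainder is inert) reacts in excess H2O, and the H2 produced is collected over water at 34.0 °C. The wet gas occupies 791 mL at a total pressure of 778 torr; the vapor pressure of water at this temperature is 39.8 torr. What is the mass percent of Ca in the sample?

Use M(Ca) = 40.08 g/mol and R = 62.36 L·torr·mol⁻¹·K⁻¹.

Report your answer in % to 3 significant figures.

P(H2) = 778 − 39.8 = 738.2 torr
n(H2) = PV/RT = (738.2 × 0.7910) / (62.36 × 307.15) = 0.03049 mol
n(Ca) = (1/1) × 0.03049 = 0.03049 mol
m(Ca) = 0.03049 × 40.08 = 1.222 g
%Ca = 1.222 / 1.79 × 100 = 68.27%

68.3 %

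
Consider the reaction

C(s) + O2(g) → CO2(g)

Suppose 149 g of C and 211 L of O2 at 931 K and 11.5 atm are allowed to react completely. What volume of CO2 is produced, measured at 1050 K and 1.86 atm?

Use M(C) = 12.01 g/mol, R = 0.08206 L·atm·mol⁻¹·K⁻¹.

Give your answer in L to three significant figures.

575 L

n(C) = 149 / 12.01 = 12.41 mol
n(O2) = PV/RT = (11.5 × 211) / (0.08206 × 931) = 31.76 mol
For 12.41 mol C, stoichiometry requires (1/1) × 12.41 = 12.41 mol O2; 31.76 mol is available, so C is limiting.
n(CO2) = (1/1) × 12.41 = 12.41 mol
V(CO2) = nRT/P = 12.41 × 0.08206 × 1050 / 1.86 = 574.9 L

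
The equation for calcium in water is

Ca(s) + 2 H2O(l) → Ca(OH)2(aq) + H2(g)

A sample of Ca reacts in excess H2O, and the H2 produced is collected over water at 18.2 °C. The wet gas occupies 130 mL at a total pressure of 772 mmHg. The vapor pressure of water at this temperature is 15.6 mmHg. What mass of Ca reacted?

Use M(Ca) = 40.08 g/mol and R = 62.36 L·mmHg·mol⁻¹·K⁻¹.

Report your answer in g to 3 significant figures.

P(H2) = 772 − 15.6 = 756.4 mmHg
n(H2) = PV/RT = (756.4 × 0.1300) / (62.36 × 291.35) = 0.005412 mol
n(Ca) = (1/1) × 0.005412 = 0.005412 mol
m(Ca) = 0.005412 × 40.08 = 0.2169 g

0.217 g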